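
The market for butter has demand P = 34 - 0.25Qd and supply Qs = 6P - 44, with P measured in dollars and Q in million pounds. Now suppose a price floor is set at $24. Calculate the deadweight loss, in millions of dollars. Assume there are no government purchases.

120

Rearranging demand gives Qd = 136 - 4P. Without the control the market clears where 136 - 4P = 6P - 44, i.e. P* = 18 and Q* = 64.
The floor of 24 is above the equilibrium price 18, so it binds.
At P = 24: Qd = 136 - 4·24 = 40 and Qs = 6·24 - 44 = 100.
Quantity traded falls to 40. At Q = 40 the demand price is (136 - 40)/4 = 24 and the supply price is (44 + 40)/6 = 14.
Deadweight loss = ½ · (24 - 14) · (64 - 40) = ½ · 10 · 24 = 120.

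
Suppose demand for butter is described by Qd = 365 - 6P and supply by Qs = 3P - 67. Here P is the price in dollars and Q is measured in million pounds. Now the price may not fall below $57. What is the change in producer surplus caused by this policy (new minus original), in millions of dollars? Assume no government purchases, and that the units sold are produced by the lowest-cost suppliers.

Setting quantity demanded equal to quantity supplied, 365 - 6P = 3P - 67, gives P* = 48 and Q* = 77.
Because the floor (57) lies above the market-clearing price, it is binding.
At P = 57: Qd = 365 - 6·57 = 23 and Qs = 3·57 - 67 = 104.
Producer surplus without the control is ½ · (48 - 67/3) · 77 = 5929/6.
With the floor, 23 units are sold at 57. The supply price at Q = 23 is 30, so PS = ½ · [(57 - 67/3) + (57 - 30)] · 23 = 4255/6.
Change in producer surplus = 4255/6 - 5929/6 = -279.

-279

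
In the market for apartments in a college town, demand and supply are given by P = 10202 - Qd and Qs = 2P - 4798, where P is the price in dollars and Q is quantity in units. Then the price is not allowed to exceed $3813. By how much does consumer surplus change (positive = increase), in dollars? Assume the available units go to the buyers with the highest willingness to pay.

Rearranging demand gives Qd = 10202 - P. Equilibrium: 10202 - P = 2P - 4798, so 15000 = 3P and P* = 5000, Q* = 5202.
Because the ceiling (3813) lies below the market-clearing price, it is binding.
At P = 3813: Qd = 10202 - 3813 = 6389 and Qs = 2·3813 - 4798 = 2828.
Consumer surplus without the control is ½ · (10202 - 5000) · 5202 = 13530402.
With the ceiling, 2828 units are sold at 3813 (assume they go to the highest-value buyers). The demand price at Q = 2828 is 7374, so CS = ½ · [(10202 - 3813) + (7374 - 3813)] · 2828 = 14069300.
Change in consumer surplus = 14069300 - 13530402 = 538898.

538898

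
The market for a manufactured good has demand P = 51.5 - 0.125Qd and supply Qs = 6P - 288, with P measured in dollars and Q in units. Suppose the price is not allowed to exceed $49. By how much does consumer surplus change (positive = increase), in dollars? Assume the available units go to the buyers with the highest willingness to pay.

3.75

Rearranging demand gives Qd = 412 - 8P. Equilibrium: 412 - 8P = 6P - 288, so 700 = 14P and P* = 50, Q* = 12.
The ceiling of 49 is below the equilibrium price 50, so it binds.
At P = 49: Qd = 412 - 8·49 = 20 and Qs = 6·49 - 288 = 6.
Consumer surplus without the control is ½ · (51.5 - 50) · 12 = 9.
With the ceiling, 6 units are sold at 49 (assume they go to the highest-value buyers). The demand price at Q = 6 is 50.75, so CS = ½ · [(51.5 - 49) + (50.75 - 49)] · 6 = 12.75.
Change in consumer surplus = 12.75 - 9 = 3.75.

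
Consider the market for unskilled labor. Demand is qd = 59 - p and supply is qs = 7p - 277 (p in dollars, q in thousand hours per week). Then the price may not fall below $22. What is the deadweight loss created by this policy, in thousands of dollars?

0

Equilibrium: 59 - p = 7p - 277, so 336 = 8p and p* = 42, q* = 17.
Since 22 is below p* = 42, the floor does not bind and the free-market outcome prevails.
Since the control does not bind, no trades are prevented and deadweight loss is zero.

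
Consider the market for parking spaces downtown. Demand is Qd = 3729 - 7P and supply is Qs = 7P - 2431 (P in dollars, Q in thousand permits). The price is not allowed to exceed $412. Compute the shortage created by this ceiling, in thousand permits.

392

Without the control the market clears where 3729 - 7P = 7P - 2431, i.e. P* = 440 and Q* = 649.
Because the ceiling (412) lies below the market-clearing price, it is binding.
At P = 412: Qd = 3729 - 7·412 = 845 and Qs = 7·412 - 2431 = 453.
Shortage = Qd - Qs = 845 - 453 = 392.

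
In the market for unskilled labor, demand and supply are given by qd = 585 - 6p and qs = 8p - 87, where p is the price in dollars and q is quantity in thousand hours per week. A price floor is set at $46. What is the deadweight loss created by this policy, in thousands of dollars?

Equilibrium: 585 - 6p = 8p - 87, so 672 = 14p and p* = 48, q* = 297.
Since 46 is below p* = 48, the floor does not bind and the free-market outcome prevails.
Since the control does not bind, no trades are prevented and deadweight loss is zero.

0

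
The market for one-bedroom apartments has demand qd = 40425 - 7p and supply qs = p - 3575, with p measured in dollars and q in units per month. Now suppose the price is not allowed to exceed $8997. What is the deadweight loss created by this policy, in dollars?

0

Setting quantity demanded equal to quantity supplied, 40425 - 7p = p - 3575, gives p* = 5500 and q* = 1925.
The ceiling of 8997 is above the equilibrium price 5500, so it is not binding; the market clears at p* = 5500, q* = 1925.
Since the control does not bind, no trades are prevented and deadweight loss is zero.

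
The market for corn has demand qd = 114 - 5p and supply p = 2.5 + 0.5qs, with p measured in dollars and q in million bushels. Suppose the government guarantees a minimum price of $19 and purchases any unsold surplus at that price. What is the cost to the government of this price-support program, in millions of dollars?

Rearranging supply gives qs = 2p - 5. Without the control the market clears where 114 - 5p = 2p - 5, i.e. p* = 17 and q* = 29.
Since 19 > 17, the floor is binding.
At p = 19: qd = 114 - 5·19 = 19 and qs = 2·19 - 5 = 33.
Surplus = qs - qd = 14.
Government expenditure = surplus × support price = 14 × 19 = 266.

266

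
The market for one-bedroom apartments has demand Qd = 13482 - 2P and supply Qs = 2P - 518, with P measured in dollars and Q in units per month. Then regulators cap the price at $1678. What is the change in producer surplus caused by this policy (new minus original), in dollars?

-8490520

Setting quantity demanded equal to quantity supplied, 13482 - 2P = 2P - 518, gives P* = 3500 and Q* = 6482.
Since 1678 < 3500, the ceiling is binding.
At P = 1678: Qd = 13482 - 2·1678 = 10126 and Qs = 2·1678 - 518 = 2838.
Producer surplus without the control is ½ · (3500 - 259) · 6482 = 10504081.
With the ceiling, producers sell 2838 units at 1678, so PS = ½ · (1678 - 259) · 2838 = 2013561.
Change in producer surplus = 2013561 - 10504081 = -8490520.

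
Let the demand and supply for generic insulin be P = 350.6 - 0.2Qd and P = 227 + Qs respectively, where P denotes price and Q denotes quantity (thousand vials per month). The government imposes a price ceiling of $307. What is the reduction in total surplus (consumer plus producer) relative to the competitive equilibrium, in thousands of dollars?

317.4

Rearranging demand gives Qd = 1753 - 5P; rearranging supply gives Qs = P - 227. Equilibrium: 1753 - 5P = P - 227, so 1980 = 6P and P* = 330, Q* = 103.
Because the ceiling (307) lies below the market-clearing price, it is binding.
At P = 307: Qd = 1753 - 5·307 = 218 and Qs = 307 - 227 = 80.
Quantity traded falls to 80. At Q = 80 the demand price is (1753 - 80)/5 = 334.6 and the supply price is 227 + 80 = 307.
Deadweight loss = ½ · (334.6 - 307) · (103 - 80) = ½ · 27.6 · 23 = 317.4.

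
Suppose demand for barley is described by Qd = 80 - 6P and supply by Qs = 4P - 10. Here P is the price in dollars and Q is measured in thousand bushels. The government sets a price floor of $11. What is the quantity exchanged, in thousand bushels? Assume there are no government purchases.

14

Equilibrium: 80 - 6P = 4P - 10, so 90 = 10P and P* = 9, Q* = 26.
The floor of 11 is above the equilibrium price 9, so it binds.
At P = 11: Qd = 80 - 6·11 = 14 and Qs = 4·11 - 10 = 34.
The quantity actually transacted is the short side, demand: 14.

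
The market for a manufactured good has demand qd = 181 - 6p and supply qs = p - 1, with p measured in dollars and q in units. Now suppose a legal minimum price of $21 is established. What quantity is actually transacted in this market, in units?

Without the control the market clears where 181 - 6p = p - 1, i.e. p* = 26 and q* = 25.
The floor of 21 is below the equilibrium price 26, so it is not binding; the market clears at p* = 26, q* = 25.

25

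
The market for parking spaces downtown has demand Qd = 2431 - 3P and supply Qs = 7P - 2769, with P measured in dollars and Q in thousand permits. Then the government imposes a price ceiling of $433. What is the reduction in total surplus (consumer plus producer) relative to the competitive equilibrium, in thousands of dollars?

88305

In a free market, 2431 - 3P = 7P - 2769 gives the equilibrium P* = 520, Q* = 871.
Because the ceiling (433) lies below the market-clearing price, it is binding.
At P = 433: Qd = 2431 - 3·433 = 1132 and Qs = 7·433 - 2769 = 262.
Quantity traded falls to 262. At Q = 262 the demand price is (2431 - 262)/3 = 723 and the supply price is (2769 + 262)/7 = 433.
Deadweight loss = ½ · (723 - 433) · (871 - 262) = ½ · 290 · 609 = 88305.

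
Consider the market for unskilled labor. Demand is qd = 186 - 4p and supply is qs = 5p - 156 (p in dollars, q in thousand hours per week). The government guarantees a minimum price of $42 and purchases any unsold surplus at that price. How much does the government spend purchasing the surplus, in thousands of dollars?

1512

Equilibrium: 186 - 4p = 5p - 156, so 342 = 9p and p* = 38, q* = 34.
Because the floor (42) lies above the market-clearing price, it is binding.
At p = 42: qd = 186 - 4·42 = 18 and qs = 5·42 - 156 = 54.
Surplus = qs - qd = 36.
Government expenditure = surplus × support price = 36 × 42 = 1512.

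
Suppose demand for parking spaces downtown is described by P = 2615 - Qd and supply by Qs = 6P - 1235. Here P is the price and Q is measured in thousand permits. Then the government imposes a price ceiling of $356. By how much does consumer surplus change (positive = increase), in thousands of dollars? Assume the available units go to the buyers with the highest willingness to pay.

Rearranging demand gives Qd = 2615 - P. Without the control the market clears where 2615 - P = 6P - 1235, i.e. P* = 550 and Q* = 2065.
Since 356 < 550, the ceiling is binding.
At P = 356: Qd = 2615 - 356 = 2259 and Qs = 6·356 - 1235 = 901.
Consumer surplus without the control is ½ · (2615 - 550) · 2065 = 2132112.5.
With the ceiling, 901 units are sold at 356 (assume they go to the highest-value buyers). The demand price at Q = 901 is 1714, so CS = ½ · [(2615 - 356) + (1714 - 356)] · 901 = 1629458.5.
Change in consumer surplus = 1629458.5 - 2132112.5 = -502654.

-502654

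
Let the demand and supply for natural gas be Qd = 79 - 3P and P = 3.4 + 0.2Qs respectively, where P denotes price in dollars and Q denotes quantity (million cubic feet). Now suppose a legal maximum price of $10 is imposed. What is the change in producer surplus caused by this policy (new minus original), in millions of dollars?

Rearranging supply gives Qs = 5P - 17. Setting quantity demanded equal to quantity supplied, 79 - 3P = 5P - 17, gives P* = 12 and Q* = 43.
Since 10 < 12, the ceiling is binding.
At P = 10: Qd = 79 - 3·10 = 49 and Qs = 5·10 - 17 = 33.
Producer surplus without the control is ½ · (12 - 3.4) · 43 = 184.9.
With the ceiling, producers sell 33 units at 10, so PS = ½ · (10 - 3.4) · 33 = 108.9.
Change in producer surplus = 108.9 - 184.9 = -76.

-76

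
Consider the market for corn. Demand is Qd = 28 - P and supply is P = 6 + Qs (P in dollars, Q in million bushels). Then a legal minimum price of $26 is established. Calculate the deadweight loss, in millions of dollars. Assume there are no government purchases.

81

Rearranging supply gives Qs = P - 6. Without the control the market clears where 28 - P = P - 6, i.e. P* = 17 and Q* = 11.
Since 26 > 17, the floor is binding.
At P = 26: Qd = 28 - 26 = 2 and Qs = 26 - 6 = 20.
Quantity traded falls to 2. At Q = 2 the demand price is 28 - 2 = 26 and the supply price is 6 + 2 = 8.
Deadweight loss = ½ · (26 - 8) · (11 - 2) = ½ · 18 · 9 = 81.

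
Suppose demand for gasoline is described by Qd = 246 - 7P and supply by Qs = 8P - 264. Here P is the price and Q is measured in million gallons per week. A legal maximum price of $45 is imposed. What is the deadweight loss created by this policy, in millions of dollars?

0

Without the control the market clears where 246 - 7P = 8P - 264, i.e. P* = 34 and Q* = 8.
The ceiling of 45 is above the equilibrium price 34, so it is not binding; the market clears at P* = 34, Q* = 8.
Since the control does not bind, no trades are prevented and deadweight loss is zero.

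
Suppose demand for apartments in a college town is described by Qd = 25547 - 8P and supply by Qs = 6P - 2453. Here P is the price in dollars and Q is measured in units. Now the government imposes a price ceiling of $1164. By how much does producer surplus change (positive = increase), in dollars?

-5884604

In a free market, 25547 - 8P = 6P - 2453 gives the equilibrium P* = 2000, Q* = 9547.
Because the ceiling (1164) lies below the market-clearing price, it is binding.
At P = 1164: Qd = 25547 - 8·1164 = 16235 and Qs = 6·1164 - 2453 = 4531.
Producer surplus without the control is ½ · (2000 - 2453/6) · 9547 = 91145209/12.
With the ceiling, producers sell 4531 units at 1164, so PS = ½ · (1164 - 2453/6) · 4531 = 20529961/12.
Change in producer surplus = 20529961/12 - 91145209/12 = -5884604.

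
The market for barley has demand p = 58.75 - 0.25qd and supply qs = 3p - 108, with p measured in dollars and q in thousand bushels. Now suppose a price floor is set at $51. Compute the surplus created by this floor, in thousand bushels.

14

Rearranging demand gives qd = 235 - 4p. In a free market, 235 - 4p = 3p - 108 gives the equilibrium p* = 49, q* = 39.
Since 51 > 49, the floor is binding.
At p = 51: qd = 235 - 4·51 = 31 and qs = 3·51 - 108 = 45.
Surplus = qs - qd = 45 - 31 = 14.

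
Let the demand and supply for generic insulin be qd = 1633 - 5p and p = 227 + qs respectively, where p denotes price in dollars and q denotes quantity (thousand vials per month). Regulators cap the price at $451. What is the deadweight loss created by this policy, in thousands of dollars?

Rearranging supply gives qs = p - 227. In a free market, 1633 - 5p = p - 227 gives the equilibrium p* = 310, q* = 83.
The ceiling of 451 is above the equilibrium price 310, so it is not binding; the market clears at p* = 310, q* = 83.
Since the control does not bind, no trades are prevented and deadweight loss is zero.

0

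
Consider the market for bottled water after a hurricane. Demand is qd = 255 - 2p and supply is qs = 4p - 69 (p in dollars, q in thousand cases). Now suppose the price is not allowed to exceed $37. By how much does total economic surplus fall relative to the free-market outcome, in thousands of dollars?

1734

Equilibrium: 255 - 2p = 4p - 69, so 324 = 6p and p* = 54, q* = 147.
Because the ceiling (37) lies below the market-clearing price, it is binding.
At p = 37: qd = 255 - 2·37 = 181 and qs = 4·37 - 69 = 79.
Quantity traded falls to 79. At q = 79 the demand price is (255 - 79)/2 = 88 and the supply price is (69 + 79)/4 = 37.
Deadweight loss = ½ · (88 - 37) · (147 - 79) = ½ · 51 · 68 = 1734.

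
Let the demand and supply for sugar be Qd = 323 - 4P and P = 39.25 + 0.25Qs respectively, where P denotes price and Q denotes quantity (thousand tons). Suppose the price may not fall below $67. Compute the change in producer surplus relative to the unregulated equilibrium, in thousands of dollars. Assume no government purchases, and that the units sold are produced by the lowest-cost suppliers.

Rearranging supply gives Qs = 4P - 157. Without the control the market clears where 323 - 4P = 4P - 157, i.e. P* = 60 and Q* = 83.
Because the floor (67) lies above the market-clearing price, it is binding.
At P = 67: Qd = 323 - 4·67 = 55 and Qs = 4·67 - 157 = 111.
Producer surplus without the control is ½ · (60 - 39.25) · 83 = 861.125.
With the floor, 55 units are sold at 67. The supply price at Q = 55 is 53, so PS = ½ · [(67 - 39.25) + (67 - 53)] · 55 = 1148.125.
Change in producer surplus = 1148.125 - 861.125 = 287.

287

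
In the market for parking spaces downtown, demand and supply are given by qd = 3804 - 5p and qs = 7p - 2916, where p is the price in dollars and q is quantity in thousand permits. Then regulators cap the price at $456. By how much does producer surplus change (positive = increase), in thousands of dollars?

In a free market, 3804 - 5p = 7p - 2916 gives the equilibrium p* = 560, q* = 1004.
Since 456 < 560, the ceiling is binding.
At p = 456: qd = 3804 - 5·456 = 1524 and qs = 7·456 - 2916 = 276.
Producer surplus without the control is ½ · (560 - 2916/7) · 1004 = 504008/7.
With the ceiling, producers sell 276 units at 456, so PS = ½ · (456 - 2916/7) · 276 = 38088/7.
Change in producer surplus = 38088/7 - 504008/7 = -66560.

-66560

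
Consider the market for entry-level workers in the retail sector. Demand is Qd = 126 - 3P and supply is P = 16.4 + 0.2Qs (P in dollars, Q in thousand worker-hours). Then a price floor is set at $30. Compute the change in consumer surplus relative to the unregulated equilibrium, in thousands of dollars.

-168

Rearranging supply gives Qs = 5P - 82. Equilibrium: 126 - 3P = 5P - 82, so 208 = 8P and P* = 26, Q* = 48.
Because the floor (30) lies above the market-clearing price, it is binding.
At P = 30: Qd = 126 - 3·30 = 36 and Qs = 5·30 - 82 = 68.
Consumer surplus without the control is ½ · (42 - 26) · 48 = 384.
With the floor, consumers buy 36 units at 30, so CS = ½ · (42 - 30) · 36 = 216.
Change in consumer surplus = 216 - 384 = -168.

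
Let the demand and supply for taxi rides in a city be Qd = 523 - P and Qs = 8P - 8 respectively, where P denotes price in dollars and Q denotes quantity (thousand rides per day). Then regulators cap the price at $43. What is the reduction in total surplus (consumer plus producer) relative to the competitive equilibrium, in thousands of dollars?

Setting quantity demanded equal to quantity supplied, 523 - P = 8P - 8, gives P* = 59 and Q* = 464.
Since 43 < 59, the ceiling is binding.
At P = 43: Qd = 523 - 43 = 480 and Qs = 8·43 - 8 = 336.
Quantity traded falls to 336. At Q = 336 the demand price is 523 - 336 = 187 and the supply price is (8 + 336)/8 = 43.
Deadweight loss = ½ · (187 - 43) · (464 - 336) = ½ · 144 · 128 = 9216.

9216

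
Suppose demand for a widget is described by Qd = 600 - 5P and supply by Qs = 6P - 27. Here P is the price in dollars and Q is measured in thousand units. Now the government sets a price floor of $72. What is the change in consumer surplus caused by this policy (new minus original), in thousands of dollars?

-4162.5

Without the control the market clears where 600 - 5P = 6P - 27, i.e. P* = 57 and Q* = 315.
Since 72 > 57, the floor is binding.
At P = 72: Qd = 600 - 5·72 = 240 and Qs = 6·72 - 27 = 405.
Consumer surplus without the control is ½ · (120 - 57) · 315 = 9922.5.
With the floor, consumers buy 240 units at 72, so CS = ½ · (120 - 72) · 240 = 5760.
Change in consumer surplus = 5760 - 9922.5 = -4162.5.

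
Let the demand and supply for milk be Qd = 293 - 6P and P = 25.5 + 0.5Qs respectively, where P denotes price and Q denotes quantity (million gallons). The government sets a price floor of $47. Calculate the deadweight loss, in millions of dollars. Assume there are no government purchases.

Rearranging supply gives Qs = 2P - 51. In a free market, 293 - 6P = 2P - 51 gives the equilibrium P* = 43, Q* = 35.
The floor of 47 is above the equilibrium price 43, so it binds.
At P = 47: Qd = 293 - 6·47 = 11 and Qs = 2·47 - 51 = 43.
Quantity traded falls to 11. At Q = 11 the demand price is (293 - 11)/6 = 47 and the supply price is (51 + 11)/2 = 31.
Deadweight loss = ½ · (47 - 31) · (35 - 11) = ½ · 16 · 24 = 192.

192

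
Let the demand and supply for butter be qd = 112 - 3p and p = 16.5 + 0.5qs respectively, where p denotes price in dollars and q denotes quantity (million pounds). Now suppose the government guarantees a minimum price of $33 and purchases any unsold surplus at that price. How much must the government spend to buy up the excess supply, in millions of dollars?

Rearranging supply gives qs = 2p - 33. In a free market, 112 - 3p = 2p - 33 gives the equilibrium p* = 29, q* = 25.
Since 33 > 29, the floor is binding.
At p = 33: qd = 112 - 3·33 = 13 and qs = 2·33 - 33 = 33.
Surplus = qs - qd = 20.
Government expenditure = surplus × support price = 20 × 33 = 660.

660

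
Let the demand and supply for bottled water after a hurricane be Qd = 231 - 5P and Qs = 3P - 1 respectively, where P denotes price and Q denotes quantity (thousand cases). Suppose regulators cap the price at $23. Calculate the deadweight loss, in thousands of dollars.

86.4

Without the control the market clears where 231 - 5P = 3P - 1, i.e. P* = 29 and Q* = 86.
Since 23 < 29, the ceiling is binding.
At P = 23: Qd = 231 - 5·23 = 116 and Qs = 3·23 - 1 = 68.
Quantity traded falls to 68. At Q = 68 the demand price is (231 - 68)/5 = 32.6 and the supply price is (1 + 68)/3 = 23.
Deadweight loss = ½ · (32.6 - 23) · (86 - 68) = ½ · 9.6 · 18 = 86.4.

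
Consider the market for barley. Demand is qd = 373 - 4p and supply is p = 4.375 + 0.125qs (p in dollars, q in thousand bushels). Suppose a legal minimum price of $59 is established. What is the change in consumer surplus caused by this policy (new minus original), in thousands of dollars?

Rearranging supply gives qs = 8p - 35. In a free market, 373 - 4p = 8p - 35 gives the equilibrium p* = 34, q* = 237.
The floor of 59 is above the equilibrium price 34, so it binds.
At p = 59: qd = 373 - 4·59 = 137 and qs = 8·59 - 35 = 437.
Consumer surplus without the control is ½ · (93.25 - 34) · 237 = 7021.125.
With the floor, consumers buy 137 units at 59, so CS = ½ · (93.25 - 59) · 137 = 2346.125.
Change in consumer surplus = 2346.125 - 7021.125 = -4675.

-4675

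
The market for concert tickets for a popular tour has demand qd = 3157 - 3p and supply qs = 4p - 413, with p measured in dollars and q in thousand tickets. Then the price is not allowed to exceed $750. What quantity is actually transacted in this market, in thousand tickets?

1627

Setting quantity demanded equal to quantity supplied, 3157 - 3p = 4p - 413, gives p* = 510 and q* = 1627.
The ceiling of 750 is above the equilibrium price 510, so it is not binding; the market clears at p* = 510, q* = 1627.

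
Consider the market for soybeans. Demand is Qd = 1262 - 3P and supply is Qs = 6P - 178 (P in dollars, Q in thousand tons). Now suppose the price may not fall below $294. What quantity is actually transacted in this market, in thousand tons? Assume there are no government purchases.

380

Setting quantity demanded equal to quantity supplied, 1262 - 3P = 6P - 178, gives P* = 160 and Q* = 782.
The floor of 294 is above the equilibrium price 160, so it binds.
At P = 294: Qd = 1262 - 3·294 = 380 and Qs = 6·294 - 178 = 1586.
The quantity actually transacted is the short side, demand: 380.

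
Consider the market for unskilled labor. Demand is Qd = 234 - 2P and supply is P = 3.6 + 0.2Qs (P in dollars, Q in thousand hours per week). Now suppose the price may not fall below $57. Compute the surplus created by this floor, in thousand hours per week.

147

Rearranging supply gives Qs = 5P - 18. Without the control the market clears where 234 - 2P = 5P - 18, i.e. P* = 36 and Q* = 162.
The floor of 57 is above the equilibrium price 36, so it binds.
At P = 57: Qd = 234 - 2·57 = 120 and Qs = 5·57 - 18 = 267.
Surplus = Qs - Qd = 267 - 120 = 147.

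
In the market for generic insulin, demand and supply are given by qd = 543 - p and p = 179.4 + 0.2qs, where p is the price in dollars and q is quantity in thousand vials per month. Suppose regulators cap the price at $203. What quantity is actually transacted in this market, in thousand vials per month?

Rearranging supply gives qs = 5p - 897. Equilibrium: 543 - p = 5p - 897, so 1440 = 6p and p* = 240, q* = 303.
The ceiling of 203 is below the equilibrium price 240, so it binds.
At p = 203: qd = 543 - 203 = 340 and qs = 5·203 - 897 = 118.
The quantity actually transacted is the short side, supply: 118.

118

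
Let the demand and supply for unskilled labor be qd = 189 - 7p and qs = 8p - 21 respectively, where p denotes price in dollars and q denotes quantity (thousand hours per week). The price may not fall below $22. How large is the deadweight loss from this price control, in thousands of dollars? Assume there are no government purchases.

In a free market, 189 - 7p = 8p - 21 gives the equilibrium p* = 14, q* = 91.
Because the floor (22) lies above the market-clearing price, it is binding.
At p = 22: qd = 189 - 7·22 = 35 and qs = 8·22 - 21 = 155.
Quantity traded falls to 35. At q = 35 the demand price is (189 - 35)/7 = 22 and the supply price is (21 + 35)/8 = 7.
Deadweight loss = ½ · (22 - 7) · (91 - 35) = ½ · 15 · 56 = 420.

420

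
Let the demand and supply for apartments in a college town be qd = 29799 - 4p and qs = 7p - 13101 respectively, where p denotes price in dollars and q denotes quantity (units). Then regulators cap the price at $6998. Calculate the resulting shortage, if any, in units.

Equilibrium: 29799 - 4p = 7p - 13101, so 42900 = 11p and p* = 3900, q* = 14199.
The ceiling of 6998 is above the equilibrium price 3900, so it is not binding; the market clears at p* = 3900, q* = 14199.
Since the control does not bind, there is no shortage.

0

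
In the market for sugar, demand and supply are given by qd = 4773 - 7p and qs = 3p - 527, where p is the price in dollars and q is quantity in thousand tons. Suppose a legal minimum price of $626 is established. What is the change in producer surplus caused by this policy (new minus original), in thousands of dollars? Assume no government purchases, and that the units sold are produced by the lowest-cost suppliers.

-37728

Equilibrium: 4773 - 7p = 3p - 527, so 5300 = 10p and p* = 530, q* = 1063.
The floor of 626 is above the equilibrium price 530, so it binds.
At p = 626: qd = 4773 - 7·626 = 391 and qs = 3·626 - 527 = 1351.
Producer surplus without the control is ½ · (530 - 527/3) · 1063 = 1129969/6.
With the floor, 391 units are sold at 626. The supply price at q = 391 is 306, so PS = ½ · [(626 - 527/3) + (626 - 306)] · 391 = 903601/6.
Change in producer surplus = 903601/6 - 1129969/6 = -37728.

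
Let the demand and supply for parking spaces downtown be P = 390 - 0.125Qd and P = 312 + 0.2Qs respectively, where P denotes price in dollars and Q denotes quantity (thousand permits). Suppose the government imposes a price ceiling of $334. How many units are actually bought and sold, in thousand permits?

110

Rearranging demand gives Qd = 3120 - 8P; rearranging supply gives Qs = 5P - 1560. In a free market, 3120 - 8P = 5P - 1560 gives the equilibrium P* = 360, Q* = 240.
Since 334 < 360, the ceiling is binding.
At P = 334: Qd = 3120 - 8·334 = 448 and Qs = 5·334 - 1560 = 110.
The quantity actually transacted is the short side, supply: 110.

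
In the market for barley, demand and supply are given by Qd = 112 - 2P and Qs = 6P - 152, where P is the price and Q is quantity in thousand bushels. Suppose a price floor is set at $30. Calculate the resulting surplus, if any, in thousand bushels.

0

Setting quantity demanded equal to quantity supplied, 112 - 2P = 6P - 152, gives P* = 33 and Q* = 46.
The floor of 30 is below the equilibrium price 33, so it is not binding; the market clears at P* = 33, Q* = 46.
Since the control does not bind, there is no surplus.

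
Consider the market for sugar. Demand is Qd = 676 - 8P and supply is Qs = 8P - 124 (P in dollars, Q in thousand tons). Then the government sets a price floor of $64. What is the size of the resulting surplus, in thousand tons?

Equilibrium: 676 - 8P = 8P - 124, so 800 = 16P and P* = 50, Q* = 276.
Since 64 > 50, the floor is binding.
At P = 64: Qd = 676 - 8·64 = 164 and Qs = 8·64 - 124 = 388.
Surplus = Qs - Qd = 388 - 164 = 224.

224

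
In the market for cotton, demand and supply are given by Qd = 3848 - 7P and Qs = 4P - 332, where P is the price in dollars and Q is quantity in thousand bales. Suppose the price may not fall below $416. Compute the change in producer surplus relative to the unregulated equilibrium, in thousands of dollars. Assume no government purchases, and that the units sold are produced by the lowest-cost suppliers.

In a free market, 3848 - 7P = 4P - 332 gives the equilibrium P* = 380, Q* = 1188.
Because the floor (416) lies above the market-clearing price, it is binding.
At P = 416: Qd = 3848 - 7·416 = 936 and Qs = 4·416 - 332 = 1332.
Producer surplus without the control is ½ · (380 - 83) · 1188 = 176418.
With the floor, 936 units are sold at 416. The supply price at Q = 936 is 317, so PS = ½ · [(416 - 83) + (416 - 317)] · 936 = 202176.
Change in producer surplus = 202176 - 176418 = 25758.

25758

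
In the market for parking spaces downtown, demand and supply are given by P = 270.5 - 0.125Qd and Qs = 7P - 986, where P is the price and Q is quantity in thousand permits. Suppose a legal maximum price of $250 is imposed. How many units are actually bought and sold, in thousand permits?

Rearranging demand gives Qd = 2164 - 8P. In a free market, 2164 - 8P = 7P - 986 gives the equilibrium P* = 210, Q* = 484.
The ceiling of 250 is above the equilibrium price 210, so it is not binding; the market clears at P* = 210, Q* = 484.

484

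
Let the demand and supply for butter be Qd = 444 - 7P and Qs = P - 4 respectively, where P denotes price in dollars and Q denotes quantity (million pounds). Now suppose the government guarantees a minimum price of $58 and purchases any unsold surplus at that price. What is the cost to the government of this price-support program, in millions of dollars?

928

Setting quantity demanded equal to quantity supplied, 444 - 7P = P - 4, gives P* = 56 and Q* = 52.
Because the floor (58) lies above the market-clearing price, it is binding.
At P = 58: Qd = 444 - 7·58 = 38 and Qs = 58 - 4 = 54.
Surplus = Qs - Qd = 16.
Government expenditure = surplus × support price = 16 × 58 = 928.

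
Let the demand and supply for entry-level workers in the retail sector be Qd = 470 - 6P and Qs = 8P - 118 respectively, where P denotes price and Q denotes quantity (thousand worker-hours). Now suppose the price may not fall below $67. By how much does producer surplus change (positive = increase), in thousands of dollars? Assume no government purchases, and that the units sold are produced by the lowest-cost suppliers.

293.75

Equilibrium: 470 - 6P = 8P - 118, so 588 = 14P and P* = 42, Q* = 218.
The floor of 67 is above the equilibrium price 42, so it binds.
At P = 67: Qd = 470 - 6·67 = 68 and Qs = 8·67 - 118 = 418.
Producer surplus without the control is ½ · (42 - 14.75) · 218 = 2970.25.
With the floor, 68 units are sold at 67. The supply price at Q = 68 is 23.25, so PS = ½ · [(67 - 14.75) + (67 - 23.25)] · 68 = 3264.
Change in producer surplus = 3264 - 2970.25 = 293.75.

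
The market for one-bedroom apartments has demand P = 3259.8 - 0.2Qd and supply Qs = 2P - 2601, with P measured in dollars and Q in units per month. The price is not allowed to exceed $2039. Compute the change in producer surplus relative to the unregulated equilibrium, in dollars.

-1413218

Rearranging demand gives Qd = 16299 - 5P. In a free market, 16299 - 5P = 2P - 2601 gives the equilibrium P* = 2700, Q* = 2799.
Because the ceiling (2039) lies below the market-clearing price, it is binding.
At P = 2039: Qd = 16299 - 5·2039 = 6104 and Qs = 2·2039 - 2601 = 1477.
Producer surplus without the control is ½ · (2700 - 1300.5) · 2799 = 1958600.25.
With the ceiling, producers sell 1477 units at 2039, so PS = ½ · (2039 - 1300.5) · 1477 = 545382.25.
Change in producer surplus = 545382.25 - 1958600.25 = -1413218.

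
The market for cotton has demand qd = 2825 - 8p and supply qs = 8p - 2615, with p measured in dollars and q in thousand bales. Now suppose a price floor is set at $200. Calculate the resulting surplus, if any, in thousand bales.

0

In a free market, 2825 - 8p = 8p - 2615 gives the equilibrium p* = 340, q* = 105.
The floor of 200 is below the equilibrium price 340, so it is not binding; the market clears at p* = 340, q* = 105.
Since the control does not bind, there is no surplus.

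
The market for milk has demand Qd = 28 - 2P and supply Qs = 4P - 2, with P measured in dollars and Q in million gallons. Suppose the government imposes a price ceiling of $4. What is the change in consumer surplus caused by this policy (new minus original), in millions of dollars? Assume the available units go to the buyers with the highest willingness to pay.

10

Without the control the market clears where 28 - 2P = 4P - 2, i.e. P* = 5 and Q* = 18.
The ceiling of 4 is below the equilibrium price 5, so it binds.
At P = 4: Qd = 28 - 2·4 = 20 and Qs = 4·4 - 2 = 14.
Consumer surplus without the control is ½ · (14 - 5) · 18 = 81.
With the ceiling, 14 units are sold at 4 (assume they go to the highest-value buyers). The demand price at Q = 14 is 7, so CS = ½ · [(14 - 4) + (7 - 4)] · 14 = 91.
Change in consumer surplus = 91 - 81 = 10.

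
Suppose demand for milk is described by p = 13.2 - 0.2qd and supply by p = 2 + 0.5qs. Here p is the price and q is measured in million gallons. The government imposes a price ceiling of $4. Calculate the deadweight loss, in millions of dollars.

Rearranging demand gives qd = 66 - 5p; rearranging supply gives qs = 2p - 4. Equilibrium: 66 - 5p = 2p - 4, so 70 = 7p and p* = 10, q* = 16.
Since 4 < 10, the ceiling is binding.
At p = 4: qd = 66 - 5·4 = 46 and qs = 2·4 - 4 = 4.
Quantity traded falls to 4. At q = 4 the demand price is (66 - 4)/5 = 12.4 and the supply price is (4 + 4)/2 = 4.
Deadweight loss = ½ · (12.4 - 4) · (16 - 4) = ½ · 8.4 · 12 = 50.4.

50.4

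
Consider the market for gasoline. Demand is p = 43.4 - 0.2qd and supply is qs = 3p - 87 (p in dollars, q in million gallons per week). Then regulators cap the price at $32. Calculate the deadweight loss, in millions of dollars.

86.4

Rearranging demand gives qd = 217 - 5p. Setting quantity demanded equal to quantity supplied, 217 - 5p = 3p - 87, gives p* = 38 and q* = 27.
Because the ceiling (32) lies below the market-clearing price, it is binding.
At p = 32: qd = 217 - 5·32 = 57 and qs = 3·32 - 87 = 9.
Quantity traded falls to 9. At q = 9 the demand price is (217 - 9)/5 = 41.6 and the supply price is (87 + 9)/3 = 32.
Deadweight loss = ½ · (41.6 - 32) · (27 - 9) = ½ · 9.6 · 18 = 86.4.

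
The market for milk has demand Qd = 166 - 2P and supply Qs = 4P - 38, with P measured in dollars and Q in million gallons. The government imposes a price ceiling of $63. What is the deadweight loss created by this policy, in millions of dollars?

Setting quantity demanded equal to quantity supplied, 166 - 2P = 4P - 38, gives P* = 34 and Q* = 98.
Since 63 is above P* = 34, the ceiling does not bind and the free-market outcome prevails.
Since the control does not bind, no trades are prevented and deadweight loss is zero.

0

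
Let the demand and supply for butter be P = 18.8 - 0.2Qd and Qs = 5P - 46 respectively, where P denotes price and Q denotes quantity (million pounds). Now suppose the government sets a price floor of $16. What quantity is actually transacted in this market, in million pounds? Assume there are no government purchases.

14

Rearranging demand gives Qd = 94 - 5P. Setting quantity demanded equal to quantity supplied, 94 - 5P = 5P - 46, gives P* = 14 and Q* = 24.
Because the floor (16) lies above the market-clearing price, it is binding.
At P = 16: Qd = 94 - 5·16 = 14 and Qs = 5·16 - 46 = 34.
The quantity actually transacted is the short side, demand: 14.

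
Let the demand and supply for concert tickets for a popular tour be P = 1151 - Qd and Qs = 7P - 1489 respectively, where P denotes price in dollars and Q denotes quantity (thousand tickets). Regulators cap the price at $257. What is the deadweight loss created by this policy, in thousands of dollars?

149212

Rearranging demand gives Qd = 1151 - P. Without the control the market clears where 1151 - P = 7P - 1489, i.e. P* = 330 and Q* = 821.
Since 257 < 330, the ceiling is binding.
At P = 257: Qd = 1151 - 257 = 894 and Qs = 7·257 - 1489 = 310.
Quantity traded falls to 310. At Q = 310 the demand price is 1151 - 310 = 841 and the supply price is (1489 + 310)/7 = 257.
Deadweight loss = ½ · (841 - 257) · (821 - 310) = ½ · 584 · 511 = 149212.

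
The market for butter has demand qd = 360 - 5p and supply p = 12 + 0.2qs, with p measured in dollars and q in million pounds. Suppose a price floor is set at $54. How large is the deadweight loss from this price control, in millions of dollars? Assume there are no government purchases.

720

Rearranging supply gives qs = 5p - 60. Without the control the market clears where 360 - 5p = 5p - 60, i.e. p* = 42 and q* = 150.
Since 54 > 42, the floor is binding.
At p = 54: qd = 360 - 5·54 = 90 and qs = 5·54 - 60 = 210.
Quantity traded falls to 90. At q = 90 the demand price is (360 - 90)/5 = 54 and the supply price is (60 + 90)/5 = 30.
Deadweight loss = ½ · (54 - 30) · (150 - 90) = ½ · 24 · 60 = 720.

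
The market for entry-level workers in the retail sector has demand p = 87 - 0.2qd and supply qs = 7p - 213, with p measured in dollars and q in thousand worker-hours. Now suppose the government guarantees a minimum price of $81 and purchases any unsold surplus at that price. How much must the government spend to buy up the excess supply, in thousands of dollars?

26244

Rearranging demand gives qd = 435 - 5p. In a free market, 435 - 5p = 7p - 213 gives the equilibrium p* = 54, q* = 165.
Because the floor (81) lies above the market-clearing price, it is binding.
At p = 81: qd = 435 - 5·81 = 30 and qs = 7·81 - 213 = 354.
Surplus = qs - qd = 324.
Government expenditure = surplus × support price = 324 × 81 = 26244.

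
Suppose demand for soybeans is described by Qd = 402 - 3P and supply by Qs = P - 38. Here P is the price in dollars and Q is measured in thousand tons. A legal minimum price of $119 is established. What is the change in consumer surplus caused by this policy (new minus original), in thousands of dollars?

Setting quantity demanded equal to quantity supplied, 402 - 3P = P - 38, gives P* = 110 and Q* = 72.
Because the floor (119) lies above the market-clearing price, it is binding.
At P = 119: Qd = 402 - 3·119 = 45 and Qs = 119 - 38 = 81.
Consumer surplus without the control is ½ · (134 - 110) · 72 = 864.
With the floor, consumers buy 45 units at 119, so CS = ½ · (134 - 119) · 45 = 337.5.
Change in consumer surplus = 337.5 - 864 = -526.5.

-526.5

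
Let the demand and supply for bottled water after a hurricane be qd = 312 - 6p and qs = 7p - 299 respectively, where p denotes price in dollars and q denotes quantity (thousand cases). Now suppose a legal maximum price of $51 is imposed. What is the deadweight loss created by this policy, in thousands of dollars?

In a free market, 312 - 6p = 7p - 299 gives the equilibrium p* = 47, q* = 30.
The ceiling of 51 is above the equilibrium price 47, so it is not binding; the market clears at p* = 47, q* = 30.
Since the control does not bind, no trades are prevented and deadweight loss is zero.

0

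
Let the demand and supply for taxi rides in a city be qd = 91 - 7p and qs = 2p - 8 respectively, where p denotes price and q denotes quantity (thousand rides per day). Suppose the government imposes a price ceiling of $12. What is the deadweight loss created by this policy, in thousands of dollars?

0

In a free market, 91 - 7p = 2p - 8 gives the equilibrium p* = 11, q* = 14.
The ceiling of 12 is above the equilibrium price 11, so it is not binding; the market clears at p* = 11, q* = 14.
Since the control does not bind, no trades are prevented and deadweight loss is zero.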